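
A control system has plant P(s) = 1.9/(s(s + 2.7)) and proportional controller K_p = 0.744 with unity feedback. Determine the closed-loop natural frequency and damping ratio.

The closed-loop denominator is s(s+2.7) + 0.744·1.9 = s² + 2.7s + 1.414.
So ω_n² = 1.414 ⇒ ω_n = 1.189 rad/s, and ζ = 2.7/(2ω_n) = 1.14.

ω_n = 1.19 rad/s, ζ = 1.14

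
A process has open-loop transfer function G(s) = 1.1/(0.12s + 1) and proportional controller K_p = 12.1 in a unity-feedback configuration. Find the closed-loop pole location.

Closed loop: T(s) = K_p·G/(1+K_p·G) = 13.31/(0.12s + 1 + 13.31), with pole at s = −(1 + 13.31)/0.12 = −119.2.

s = -119.2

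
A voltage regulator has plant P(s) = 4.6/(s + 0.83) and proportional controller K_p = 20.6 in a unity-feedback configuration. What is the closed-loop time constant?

Closed-loop transfer function: T(s) = K_p·P(s)/(1 + K_p·P(s)) = 94.76/(s + 0.83 + 94.76) = 94.76/(s + 95.59).
Time constant τ = 1/95.59 = 0.0105 s.

τ = 0.0105 s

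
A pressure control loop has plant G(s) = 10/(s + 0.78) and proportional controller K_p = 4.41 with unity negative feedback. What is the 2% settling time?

T_s ≈ 0.0891 s

Closed-loop transfer function: T(s) = K_p·G(s)/(1 + K_p·G(s)) = 44.1/(s + 0.78 + 44.1) = 44.1/(s + 44.88).
Time constant τ = 1/44.88 = 0.02228 s, so the 2% settling time is about 4τ = 0.0891 s.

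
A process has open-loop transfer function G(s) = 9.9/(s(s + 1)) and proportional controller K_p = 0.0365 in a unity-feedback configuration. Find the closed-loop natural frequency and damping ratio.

1 + K_p·G(s) = 0 gives s² + 1s + 0.3614 = 0.
So ω_n² = 0.3614 ⇒ ω_n = 0.6011 rad/s, and ζ = 1/(2ω_n) = 0.832.

ω_n = 0.601 rad/s, ζ = 0.832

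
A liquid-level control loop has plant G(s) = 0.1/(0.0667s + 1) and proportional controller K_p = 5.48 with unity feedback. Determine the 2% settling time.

T_s ≈ 0.172 s

Closed loop: T(s) = K_p·G/(1+K_p·G) = 0.548/(0.0667s + 1 + 0.548), with pole at s = −(1 + 0.548)/0.0667 = −23.21.
τ = 1/23.21 = 0.04309 s, so 2% settling time ≈ 4τ = 0.172 s.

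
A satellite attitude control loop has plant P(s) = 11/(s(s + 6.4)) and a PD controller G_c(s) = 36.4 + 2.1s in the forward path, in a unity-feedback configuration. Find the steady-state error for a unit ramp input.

The loop has one pole at the origin (type 1). Velocity error constant K_v = lim_{s→0} s·G_c(s)P(s) = 36.4·11/6.4 = 62.56.
Steady-state error to a unit ramp: e_ss = 1/K_v = 0.016.

0.016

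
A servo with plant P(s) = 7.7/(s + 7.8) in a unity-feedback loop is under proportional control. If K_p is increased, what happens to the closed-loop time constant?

Closed-loop pole is at s = −(7.8+K_p·7.7); larger K_p moves it further left, so τ = 1/(7.8+K_p·7.7) decreases.

decrease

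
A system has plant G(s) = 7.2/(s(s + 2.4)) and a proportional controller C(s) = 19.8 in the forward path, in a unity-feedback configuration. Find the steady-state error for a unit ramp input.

The loop has one pole at the origin (type 1). Velocity error constant K_v = lim_{s→0} s·C(s)G(s) = 19.8·7.2/2.4 = 59.4.
Steady-state error to a unit ramp: e_ss = 1/K_v = 0.0168.

0.0168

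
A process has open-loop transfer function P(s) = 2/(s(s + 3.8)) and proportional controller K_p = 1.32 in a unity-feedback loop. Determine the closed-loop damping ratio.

The closed-loop denominator is s(s+3.8) + 1.32·2 = s² + 3.8s + 2.64.
Matching s² + 2ζω_n s + ω_n²: ω_n = √2.64 = 1.625 rad/s and 2ζω_n = 3.8, so ζ = 3.8/(2·1.625) = 1.17.

ζ = 1.17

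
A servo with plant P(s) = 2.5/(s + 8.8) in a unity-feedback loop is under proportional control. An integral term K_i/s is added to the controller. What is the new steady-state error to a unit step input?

The integrator makes K_pos = lim_{s→0} C(s)G(s) infinite, so e_ss = 1/(1+K_pos) = 0.

0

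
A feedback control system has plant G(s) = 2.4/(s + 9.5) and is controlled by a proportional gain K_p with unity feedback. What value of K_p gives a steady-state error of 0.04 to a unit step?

For a type-0 loop with proportional control, e_ss = 1/(1 + K_p·G(0)).
G(0) = 0.2526. Require 1/(1 + K_p·0.2526) = 0.04, so 1 + 0.2526·K_p = 25.
K_p = (25 − 1)/0.2526 = 95.

K_p = 95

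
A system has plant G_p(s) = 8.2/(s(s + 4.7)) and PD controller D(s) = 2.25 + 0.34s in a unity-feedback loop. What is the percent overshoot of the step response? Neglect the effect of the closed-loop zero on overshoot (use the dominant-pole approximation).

0.375%

Forward path: (2.25 + 0.34s)·8.2/(s(s+4.7)). The closed-loop characteristic equation is s² + (4.7 + 8.2·0.34)s + 8.2·2.25 = 0.
That is s² + 7.488s + 18.45 = 0, so ω_n = 4.295 rad/s and ζ = 7.488/(2·4.295) = 0.8716.
%OS = 100·exp(−πζ/√(1−ζ²)) = 0.375%.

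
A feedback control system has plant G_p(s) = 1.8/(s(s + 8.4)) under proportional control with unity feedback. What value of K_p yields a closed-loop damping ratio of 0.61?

Closed-loop characteristic equation: s² + 8.4s + K_p·1.8 = 0.
So ω_n = √(1.8K_p) and 2ζω_n = 8.4, giving ζ = 8.4/(2√(1.8K_p)).
Setting ζ = 0.61: √(1.8K_p) = 8.4/(2·0.61) = 6.885, so K_p = 47.41/1.8 = 26.3.

K_p = 26.3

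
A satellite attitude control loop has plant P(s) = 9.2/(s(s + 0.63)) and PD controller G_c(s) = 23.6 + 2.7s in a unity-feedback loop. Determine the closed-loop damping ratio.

Forward path: (23.6 + 2.7s)·9.2/(s(s+0.63)). The closed-loop characteristic equation is s² + (0.63 + 9.2·2.7)s + 9.2·23.6 = 0.
That is s² + 25.47s + 217.1 = 0, so ω_n = 14.73 rad/s and ζ = 25.47/(2·14.73) = 0.8643.

ζ = 0.864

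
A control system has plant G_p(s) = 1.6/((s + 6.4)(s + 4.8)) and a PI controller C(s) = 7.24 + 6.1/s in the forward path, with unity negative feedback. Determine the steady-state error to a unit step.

0

The open loop C(s)G_p(s) has a pole at the origin (type 1), so the static position error constant is infinite and e_ss = 1/(1+∞) = 0.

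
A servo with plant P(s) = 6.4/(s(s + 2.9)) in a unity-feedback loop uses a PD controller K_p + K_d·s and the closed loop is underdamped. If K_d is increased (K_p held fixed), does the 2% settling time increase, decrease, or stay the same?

Characteristic equation s² + (2.9 + 6.4K_d)s + 6.4K_p = 0: raising K_d increases ζω_n = (2.9+6.4K_d)/2 while the loop stays underdamped, so T_s ≈ 4/(ζω_n) decreases.

decrease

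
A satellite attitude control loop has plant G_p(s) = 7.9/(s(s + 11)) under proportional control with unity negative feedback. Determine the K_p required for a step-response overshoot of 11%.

From %OS = 100·exp(−πζ/√(1−ζ²)) = 11%, ζ = −ln(0.11)/√(π²+ln²(0.11)) = 0.5749.
Characteristic equation s² + 11s + 7.9K_p = 0 gives ζ = 11/(2√(7.9K_p)).
Setting ζ = 0.5749: √(7.9K_p) = 11/(2·0.5749) = 9.567, so K_p = 91.53/7.9 = 11.6.

K_p = 11.6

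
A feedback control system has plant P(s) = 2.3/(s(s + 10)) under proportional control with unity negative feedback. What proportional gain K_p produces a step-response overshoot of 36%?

From %OS = 100·exp(−πζ/√(1−ζ²)) = 36%, ζ = −ln(0.36)/√(π²+ln²(0.36)) = 0.3093.
Characteristic equation s² + 10s + 2.3K_p = 0 gives ζ = 10/(2√(2.3K_p)).
Setting ζ = 0.3093: √(2.3K_p) = 10/(2·0.3093) = 16.17, so K_p = 261.4/2.3 = 114.

K_p = 114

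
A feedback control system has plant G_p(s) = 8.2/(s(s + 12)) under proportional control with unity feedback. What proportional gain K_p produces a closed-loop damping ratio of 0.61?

Closed-loop characteristic equation: s² + 12s + K_p·8.2 = 0.
So ω_n = √(8.2K_p) and 2ζω_n = 12, giving ζ = 12/(2√(8.2K_p)).
Setting ζ = 0.61: √(8.2K_p) = 12/(2·0.61) = 9.836, so K_p = 96.75/8.2 = 11.8.

K_p = 11.8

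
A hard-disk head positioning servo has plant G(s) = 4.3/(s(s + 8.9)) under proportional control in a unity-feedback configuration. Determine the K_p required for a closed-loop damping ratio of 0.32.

Closed-loop characteristic equation: s² + 8.9s + K_p·4.3 = 0.
So ω_n = √(4.3K_p) and 2ζω_n = 8.9, giving ζ = 8.9/(2√(4.3K_p)).
Setting ζ = 0.32: √(4.3K_p) = 8.9/(2·0.32) = 13.91, so K_p = 193.4/4.3 = 45.

K_p = 45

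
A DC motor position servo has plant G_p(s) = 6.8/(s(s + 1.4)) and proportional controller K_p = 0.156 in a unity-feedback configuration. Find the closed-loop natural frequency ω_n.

With unity feedback the closed-loop characteristic equation is s² + 1.4s + 0.156·6.8 = s² + 1.4s + 1.061 = 0.
Matching s² + 2ζω_n s + ω_n²: ω_n = √1.061 = 1.03 rad/s and 2ζω_n = 1.4, so ζ = 1.4/(2·1.03) = 0.68.

ω_n = 1.03 rad/s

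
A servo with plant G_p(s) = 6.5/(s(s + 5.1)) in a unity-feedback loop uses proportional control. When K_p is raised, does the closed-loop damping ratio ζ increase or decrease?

decrease

ζ = 5.1/(2√(6.5K_p)); increasing K_p raises the denominator, so ζ falls.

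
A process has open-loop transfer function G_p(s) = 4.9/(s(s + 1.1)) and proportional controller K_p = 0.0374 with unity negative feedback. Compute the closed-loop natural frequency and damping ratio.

1 + K_p·G_p(s) = 0 gives s² + 1.1s + 0.1833 = 0.
So ω_n² = 0.1833 ⇒ ω_n = 0.4281 rad/s, and ζ = 1.1/(2ω_n) = 1.28.

ω_n = 0.428 rad/s, ζ = 1.28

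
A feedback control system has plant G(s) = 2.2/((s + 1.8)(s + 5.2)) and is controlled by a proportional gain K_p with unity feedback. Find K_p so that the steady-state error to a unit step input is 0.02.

Steady-state error for a unit step on this type-0 loop is 1/(1 + K_p·G(0)).
G(0) = 0.235. Require 1/(1 + K_p·0.235) = 0.02, so 1 + 0.235·K_p = 50.
K_p = (50 − 1)/0.235 = 208.

K_p = 208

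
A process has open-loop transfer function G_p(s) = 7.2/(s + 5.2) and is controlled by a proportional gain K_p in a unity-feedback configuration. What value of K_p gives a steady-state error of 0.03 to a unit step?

K_p = 23.4

The loop is type 0, so e_ss(step) = 1/(1 + K_pos) with K_pos = K_p·G_p(0).
G_p(0) = 1.385. Require 1/(1 + K_p·1.385) = 0.03, so 1 + 1.385·K_p = 33.33.
K_p = (33.33 − 1)/1.385 = 23.4.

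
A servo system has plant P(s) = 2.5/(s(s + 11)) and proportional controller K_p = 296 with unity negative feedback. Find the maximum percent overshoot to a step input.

From 1 + K_pP(s) = 0: s² + 11s + 740 = 0 ⇒ ω_n = 27.2, ζ = 0.2022.
%OS = 100·exp(−πζ/√(1−ζ²)) = 100·exp(−π·0.2022/√0.9591) = 52.3%.

52.3%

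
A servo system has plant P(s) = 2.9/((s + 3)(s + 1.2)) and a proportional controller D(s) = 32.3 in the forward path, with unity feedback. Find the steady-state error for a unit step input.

0.037

The loop is type 0. Static position error constant K_pos = D(0)·P(0) = 32.3·0.8056 = 26.02.
Steady-state error to a unit step: e_ss = 1/(1+K_pos) = 1/27.02 = 0.037.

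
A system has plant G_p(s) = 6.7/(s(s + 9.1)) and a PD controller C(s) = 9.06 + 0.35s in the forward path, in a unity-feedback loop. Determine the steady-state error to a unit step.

The open loop C(s)G_p(s) has a pole at the origin (type 1), so the static position error constant is infinite and e_ss = 1/(1+∞) = 0.

0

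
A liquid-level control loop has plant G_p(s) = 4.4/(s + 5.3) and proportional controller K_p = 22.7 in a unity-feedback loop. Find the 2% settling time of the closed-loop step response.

T_s ≈ 0.038 s

Closed-loop transfer function: T(s) = K_p·G_p(s)/(1 + K_p·G_p(s)) = 99.88/(s + 5.3 + 99.88) = 99.88/(s + 105.2).
Time constant τ = 1/105.2 = 0.009508 s, so the 2% settling time is about 4τ = 0.038 s.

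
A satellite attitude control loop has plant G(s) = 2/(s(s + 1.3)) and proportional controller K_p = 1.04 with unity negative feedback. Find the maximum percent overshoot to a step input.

Closed-loop characteristic equation: s² + 1.3s + 2.08 = 0, so ω_n = 1.442 rad/s and ζ = 1.3/(2·1.442) = 0.4507.
%OS = 100·exp(−πζ/√(1−ζ²)) = 100·exp(−π·0.4507/√0.7969) = 20.5%.

20.5%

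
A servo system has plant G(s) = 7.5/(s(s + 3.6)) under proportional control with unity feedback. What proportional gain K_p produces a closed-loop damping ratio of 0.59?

K_p = 1.24

Closed-loop characteristic equation: s² + 3.6s + K_p·7.5 = 0.
So ω_n = √(7.5K_p) and 2ζω_n = 3.6, giving ζ = 3.6/(2√(7.5K_p)).
Setting ζ = 0.59: √(7.5K_p) = 3.6/(2·0.59) = 3.051, so K_p = 9.308/7.5 = 1.24.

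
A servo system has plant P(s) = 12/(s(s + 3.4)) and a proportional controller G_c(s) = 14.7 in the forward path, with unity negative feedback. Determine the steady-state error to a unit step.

0

The open loop G_c(s)P(s) has a pole at the origin (type 1), so the static position error constant is infinite and e_ss = 1/(1+∞) = 0.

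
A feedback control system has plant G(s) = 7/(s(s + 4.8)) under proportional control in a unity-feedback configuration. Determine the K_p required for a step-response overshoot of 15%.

K_p = 3.08

From %OS = 100·exp(−πζ/√(1−ζ²)) = 15%, ζ = −ln(0.15)/√(π²+ln²(0.15)) = 0.5169.
Characteristic equation s² + 4.8s + 7K_p = 0 gives ζ = 4.8/(2√(7K_p)).
Setting ζ = 0.5169: √(7K_p) = 4.8/(2·0.5169) = 4.643, so K_p = 21.56/7 = 3.08.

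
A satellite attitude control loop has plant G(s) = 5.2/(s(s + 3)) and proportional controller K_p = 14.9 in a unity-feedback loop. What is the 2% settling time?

T_s ≈ 2.67 s

The closed-loop denominator s² + 3s + 77.48 gives ω_n = √77.48 = 8.802 and ζ = 3/(2ω_n) = 0.1704.
2% settling time T_s ≈ 4/(ζω_n) = 4/1.5 = 2.67 s.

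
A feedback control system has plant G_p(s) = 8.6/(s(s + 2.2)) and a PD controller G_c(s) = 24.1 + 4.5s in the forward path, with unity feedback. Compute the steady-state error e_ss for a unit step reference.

0

The open loop G_c(s)G_p(s) has a pole at the origin (type 1), so the static position error constant is infinite and e_ss = 1/(1+∞) = 0.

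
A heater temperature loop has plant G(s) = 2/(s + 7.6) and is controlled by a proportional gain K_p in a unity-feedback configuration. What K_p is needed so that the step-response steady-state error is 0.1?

K_p = 34.2

The loop is type 0, so e_ss(step) = 1/(1 + K_pos) with K_pos = K_p·G(0).
G(0) = 0.2632. Require 1/(1 + K_p·0.2632) = 0.1, so 1 + 0.2632·K_p = 10.
K_p = (10 − 1)/0.2632 = 34.2.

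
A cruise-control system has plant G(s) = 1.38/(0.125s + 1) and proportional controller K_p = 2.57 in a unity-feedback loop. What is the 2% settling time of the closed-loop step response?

T_s ≈ 0.11 s

Closed loop: T(s) = K_p·G/(1+K_p·G) = 3.547/(0.125s + 1 + 3.547), with pole at s = −(1 + 3.547)/0.125 = −36.37.
τ = 1/36.37 = 0.02749 s, so 2% settling time ≈ 4τ = 0.11 s.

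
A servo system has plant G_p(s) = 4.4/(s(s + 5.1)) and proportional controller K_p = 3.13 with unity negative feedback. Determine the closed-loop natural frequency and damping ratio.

With unity feedback the closed-loop characteristic equation is s² + 5.1s + 3.13·4.4 = s² + 5.1s + 13.77 = 0.
Matching s² + 2ζω_n s + ω_n²: ω_n = √13.77 = 3.711 rad/s and 2ζω_n = 5.1, so ζ = 5.1/(2·3.711) = 0.687.

ω_n = 3.71 rad/s, ζ = 0.687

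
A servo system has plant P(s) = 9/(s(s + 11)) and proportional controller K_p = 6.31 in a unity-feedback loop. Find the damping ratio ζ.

1 + K_p·P(s) = 0 gives s² + 11s + 56.79 = 0.
Matching s² + 2ζω_n s + ω_n²: ω_n = √56.79 = 7.536 rad/s and 2ζω_n = 11, so ζ = 11/(2·7.536) = 0.73.

ζ = 0.73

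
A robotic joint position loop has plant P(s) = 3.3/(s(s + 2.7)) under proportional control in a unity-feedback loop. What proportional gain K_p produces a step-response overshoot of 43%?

K_p = 8.2

From %OS = 100·exp(−πζ/√(1−ζ²)) = 43%, ζ = −ln(0.43)/√(π²+ln²(0.43)) = 0.2594.
Characteristic equation s² + 2.7s + 3.3K_p = 0 gives ζ = 2.7/(2√(3.3K_p)).
Setting ζ = 0.2594: √(3.3K_p) = 2.7/(2·0.2594) = 5.203, so K_p = 27.08/3.3 = 8.2.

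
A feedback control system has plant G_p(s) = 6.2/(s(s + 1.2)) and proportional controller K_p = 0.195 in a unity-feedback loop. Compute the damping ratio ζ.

With unity feedback the closed-loop characteristic equation is s² + 1.2s + 0.195·6.2 = s² + 1.2s + 1.209 = 0.
Matching s² + 2ζω_n s + ω_n²: ω_n = √1.209 = 1.1 rad/s and 2ζω_n = 1.2, so ζ = 1.2/(2·1.1) = 0.546.

ζ = 0.546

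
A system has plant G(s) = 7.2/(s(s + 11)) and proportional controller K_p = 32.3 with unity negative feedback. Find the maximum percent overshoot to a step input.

29.7%

Closed-loop characteristic equation: s² + 11s + 232.6 = 0, so ω_n = 15.25 rad/s and ζ = 11/(2·15.25) = 0.3607.
%OS = 100·exp(−πζ/√(1−ζ²)) = 100·exp(−π·0.3607/√0.8699) = 29.7%.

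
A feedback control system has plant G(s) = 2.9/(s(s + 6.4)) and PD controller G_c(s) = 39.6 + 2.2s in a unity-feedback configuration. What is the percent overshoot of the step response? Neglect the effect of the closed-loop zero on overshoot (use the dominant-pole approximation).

Forward path: (39.6 + 2.2s)·2.9/(s(s+6.4)). The closed-loop characteristic equation is s² + (6.4 + 2.9·2.2)s + 2.9·39.6 = 0.
That is s² + 12.78s + 114.8 = 0, so ω_n = 10.72 rad/s and ζ = 12.78/(2·10.72) = 0.5963.
%OS = 100·exp(−πζ/√(1−ζ²)) = 9.7%.

9.7%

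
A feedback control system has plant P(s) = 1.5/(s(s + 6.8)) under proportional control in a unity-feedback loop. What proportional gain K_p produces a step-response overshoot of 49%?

K_p = 157

From %OS = 100·exp(−πζ/√(1−ζ²)) = 49%, ζ = −ln(0.49)/√(π²+ln²(0.49)) = 0.2214.
Characteristic equation s² + 6.8s + 1.5K_p = 0 gives ζ = 6.8/(2√(1.5K_p)).
Setting ζ = 0.2214: √(1.5K_p) = 6.8/(2·0.2214) = 15.35, so K_p = 235.8/1.5 = 157.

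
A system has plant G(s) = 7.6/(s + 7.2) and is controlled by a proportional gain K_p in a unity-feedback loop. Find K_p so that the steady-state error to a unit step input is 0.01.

Steady-state error for a unit step on this type-0 loop is 1/(1 + K_p·G(0)).
G(0) = 1.056. Require 1/(1 + K_p·1.056) = 0.01, so 1 + 1.056·K_p = 100.
K_p = (100 − 1)/1.056 = 93.8.

K_p = 93.8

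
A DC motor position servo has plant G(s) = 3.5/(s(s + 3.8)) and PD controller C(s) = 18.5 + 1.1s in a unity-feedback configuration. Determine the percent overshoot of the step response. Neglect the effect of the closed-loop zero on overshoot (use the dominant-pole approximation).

Forward path: (18.5 + 1.1s)·3.5/(s(s+3.8)). The closed-loop characteristic equation is s² + (3.8 + 3.5·1.1)s + 3.5·18.5 = 0.
That is s² + 7.65s + 64.75 = 0, so ω_n = 8.047 rad/s and ζ = 7.65/(2·8.047) = 0.4753.
%OS = 100·exp(−πζ/√(1−ζ²)) = 18.3%.

18.3%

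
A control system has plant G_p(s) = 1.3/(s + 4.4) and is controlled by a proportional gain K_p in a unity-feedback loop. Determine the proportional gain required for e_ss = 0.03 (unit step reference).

For a type-0 loop with proportional control, e_ss = 1/(1 + K_p·G_p(0)).
G_p(0) = 0.2955. Require 1/(1 + K_p·0.2955) = 0.03, so 1 + 0.2955·K_p = 33.33.
K_p = (33.33 − 1)/0.2955 = 109.

K_p = 109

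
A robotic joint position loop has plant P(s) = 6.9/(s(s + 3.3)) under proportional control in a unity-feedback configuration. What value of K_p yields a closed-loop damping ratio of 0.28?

Closed-loop characteristic equation: s² + 3.3s + K_p·6.9 = 0.
So ω_n = √(6.9K_p) and 2ζω_n = 3.3, giving ζ = 3.3/(2√(6.9K_p)).
Setting ζ = 0.28: √(6.9K_p) = 3.3/(2·0.28) = 5.893, so K_p = 34.73/6.9 = 5.03.

K_p = 5.03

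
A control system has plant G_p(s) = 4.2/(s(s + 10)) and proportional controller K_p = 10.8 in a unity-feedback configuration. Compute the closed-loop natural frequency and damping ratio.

1 + K_p·G_p(s) = 0 gives s² + 10s + 45.36 = 0.
So ω_n² = 45.36 ⇒ ω_n = 6.735 rad/s, and ζ = 10/(2ω_n) = 0.742.

ω_n = 6.73 rad/s, ζ = 0.742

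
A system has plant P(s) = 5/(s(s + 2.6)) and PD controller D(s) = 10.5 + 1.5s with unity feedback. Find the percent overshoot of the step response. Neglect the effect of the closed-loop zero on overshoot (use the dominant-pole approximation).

Forward path: (10.5 + 1.5s)·5/(s(s+2.6)). The closed-loop characteristic equation is s² + (2.6 + 5·1.5)s + 5·10.5 = 0.
That is s² + 10.1s + 52.5 = 0, so ω_n = 7.246 rad/s and ζ = 10.1/(2·7.246) = 0.697.
%OS = 100·exp(−πζ/√(1−ζ²)) = 4.72%.

4.72%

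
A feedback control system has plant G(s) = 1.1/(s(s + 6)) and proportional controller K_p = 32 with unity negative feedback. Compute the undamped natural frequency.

The closed-loop denominator is s(s+6) + 32·1.1 = s² + 6s + 35.2.
So ω_n² = 35.2 ⇒ ω_n = 5.933 rad/s, and ζ = 6/(2ω_n) = 0.506.

ω_n = 5.93 rad/s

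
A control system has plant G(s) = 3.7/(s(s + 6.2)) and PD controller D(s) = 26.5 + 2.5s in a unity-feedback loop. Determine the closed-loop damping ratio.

ζ = 0.78

Forward path: (26.5 + 2.5s)·3.7/(s(s+6.2)). The closed-loop characteristic equation is s² + (6.2 + 3.7·2.5)s + 3.7·26.5 = 0.
That is s² + 15.45s + 98.05 = 0, so ω_n = 9.902 rad/s and ζ = 15.45/(2·9.902) = 0.7801.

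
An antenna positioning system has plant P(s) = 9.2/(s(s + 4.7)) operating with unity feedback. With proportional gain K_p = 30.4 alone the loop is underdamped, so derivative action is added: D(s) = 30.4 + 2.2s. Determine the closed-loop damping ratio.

Forward path: (30.4 + 2.2s)·9.2/(s(s+4.7)). The closed-loop characteristic equation is s² + (4.7 + 9.2·2.2)s + 9.2·30.4 = 0.
That is s² + 24.94s + 279.7 = 0, so ω_n = 16.72 rad/s and ζ = 24.94/(2·16.72) = 0.7457.

ζ = 0.746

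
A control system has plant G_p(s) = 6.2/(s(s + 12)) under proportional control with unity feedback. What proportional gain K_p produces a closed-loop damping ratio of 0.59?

K_p = 16.7

Closed-loop characteristic equation: s² + 12s + K_p·6.2 = 0.
So ω_n = √(6.2K_p) and 2ζω_n = 12, giving ζ = 12/(2√(6.2K_p)).
Setting ζ = 0.59: √(6.2K_p) = 12/(2·0.59) = 10.17, so K_p = 103.4/6.2 = 16.7.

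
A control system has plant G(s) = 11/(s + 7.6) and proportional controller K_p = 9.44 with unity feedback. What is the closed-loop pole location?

Closed-loop transfer function: T(s) = K_p·G(s)/(1 + K_p·G(s)) = 103.8/(s + 7.6 + 103.8) = 103.8/(s + 111.4).
The closed-loop pole is at s = −111.4.

s = -111.4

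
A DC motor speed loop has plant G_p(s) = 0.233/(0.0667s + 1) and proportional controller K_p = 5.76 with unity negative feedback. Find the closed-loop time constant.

τ = 0.0285 s

Closed loop: T(s) = K_p·G_p/(1+K_p·G_p) = 1.342/(0.0667s + 1 + 1.342), with pole at s = −(1 + 1.342)/0.0667 = −35.11.
Closed-loop time constant τ = 1/35.11 = 0.0285 s.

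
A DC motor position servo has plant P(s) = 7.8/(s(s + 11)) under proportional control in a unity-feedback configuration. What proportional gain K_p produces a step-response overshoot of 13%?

From %OS = 100·exp(−πζ/√(1−ζ²)) = 13%, ζ = −ln(0.13)/√(π²+ln²(0.13)) = 0.5446.
Characteristic equation s² + 11s + 7.8K_p = 0 gives ζ = 11/(2√(7.8K_p)).
Setting ζ = 0.5446: √(7.8K_p) = 11/(2·0.5446) = 10.1, so K_p = 102/7.8 = 13.1.

K_p = 13.1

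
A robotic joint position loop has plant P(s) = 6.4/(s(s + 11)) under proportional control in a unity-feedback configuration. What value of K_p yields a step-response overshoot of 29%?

From %OS = 100·exp(−πζ/√(1−ζ²)) = 29%, ζ = −ln(0.29)/√(π²+ln²(0.29)) = 0.3666.
Characteristic equation s² + 11s + 6.4K_p = 0 gives ζ = 11/(2√(6.4K_p)).
Setting ζ = 0.3666: √(6.4K_p) = 11/(2·0.3666) = 15, so K_p = 225.1/6.4 = 35.2.

K_p = 35.2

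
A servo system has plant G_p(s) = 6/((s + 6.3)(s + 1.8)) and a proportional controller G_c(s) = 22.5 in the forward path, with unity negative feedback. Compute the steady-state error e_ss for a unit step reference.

0.0775

The loop is type 0. Static position error constant K_pos = G_c(0)·G_p(0) = 22.5·0.5291 = 11.9.
Steady-state error to a unit step: e_ss = 1/(1+K_pos) = 1/12.9 = 0.0775.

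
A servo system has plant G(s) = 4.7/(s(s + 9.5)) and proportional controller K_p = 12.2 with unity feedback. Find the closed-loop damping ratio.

ζ = 0.627

1 + K_p·G(s) = 0 gives s² + 9.5s + 57.34 = 0.
Matching s² + 2ζω_n s + ω_n²: ω_n = √57.34 = 7.572 rad/s and 2ζω_n = 9.5, so ζ = 9.5/(2·7.572) = 0.627.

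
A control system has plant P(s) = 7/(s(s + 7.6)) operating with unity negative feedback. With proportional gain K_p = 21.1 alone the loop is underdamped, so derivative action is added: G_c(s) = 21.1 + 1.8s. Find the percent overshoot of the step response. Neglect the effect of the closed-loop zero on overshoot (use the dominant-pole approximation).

Forward path: (21.1 + 1.8s)·7/(s(s+7.6)). The closed-loop characteristic equation is s² + (7.6 + 7·1.8)s + 7·21.1 = 0.
That is s² + 20.2s + 147.7 = 0, so ω_n = 12.15 rad/s and ζ = 20.2/(2·12.15) = 0.8311.
%OS = 100·exp(−πζ/√(1−ζ²)) = 0.915%.

0.915%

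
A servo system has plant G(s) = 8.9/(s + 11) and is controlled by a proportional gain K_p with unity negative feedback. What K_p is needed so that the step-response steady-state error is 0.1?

Steady-state error for a unit step on this type-0 loop is 1/(1 + K_p·G(0)).
G(0) = 0.8091. Require 1/(1 + K_p·0.8091) = 0.1, so 1 + 0.8091·K_p = 10.
K_p = (10 − 1)/0.8091 = 11.1.

K_p = 11.1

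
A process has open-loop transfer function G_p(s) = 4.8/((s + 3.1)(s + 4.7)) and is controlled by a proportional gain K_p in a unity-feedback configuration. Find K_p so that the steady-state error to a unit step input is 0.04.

For a type-0 loop with proportional control, e_ss = 1/(1 + K_p·G_p(0)).
G_p(0) = 0.3294. Require 1/(1 + K_p·0.3294) = 0.04, so 1 + 0.3294·K_p = 25.
K_p = (25 − 1)/0.3294 = 72.8.

K_p = 72.8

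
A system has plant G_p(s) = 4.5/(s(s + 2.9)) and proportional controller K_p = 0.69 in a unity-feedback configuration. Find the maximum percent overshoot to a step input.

The closed-loop denominator s² + 2.9s + 3.105 gives ω_n = √3.105 = 1.762 and ζ = 2.9/(2ω_n) = 0.8229.
%OS = 100·exp(−πζ/√(1−ζ²)) = 100·exp(−π·0.8229/√0.3229) = 1.06%.

1.06%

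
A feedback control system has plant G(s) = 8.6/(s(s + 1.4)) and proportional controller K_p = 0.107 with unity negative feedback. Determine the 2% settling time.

T_s ≈ 5.71 s

From 1 + K_pG(s) = 0: s² + 1.4s + 0.9202 = 0 ⇒ ω_n = 0.9593, ζ = 0.7297.
2% settling time T_s ≈ 4/(ζω_n) = 4/0.7 = 5.71 s.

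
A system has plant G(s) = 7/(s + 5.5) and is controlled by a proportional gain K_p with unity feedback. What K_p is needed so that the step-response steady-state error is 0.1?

For a type-0 loop with proportional control, e_ss = 1/(1 + K_p·G(0)).
G(0) = 1.273. Require 1/(1 + K_p·1.273) = 0.1, so 1 + 1.273·K_p = 10.
K_p = (10 − 1)/1.273 = 7.07.

K_p = 7.07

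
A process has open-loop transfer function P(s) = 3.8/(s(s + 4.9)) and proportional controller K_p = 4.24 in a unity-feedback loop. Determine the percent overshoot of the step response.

From 1 + K_pP(s) = 0: s² + 4.9s + 16.11 = 0 ⇒ ω_n = 4.014, ζ = 0.6104.
%OS = 100·exp(−πζ/√(1−ζ²)) = 100·exp(−π·0.6104/√0.6275) = 8.89%.

8.89%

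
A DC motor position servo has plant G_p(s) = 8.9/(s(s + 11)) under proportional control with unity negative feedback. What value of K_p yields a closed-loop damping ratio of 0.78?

Closed-loop characteristic equation: s² + 11s + K_p·8.9 = 0.
So ω_n = √(8.9K_p) and 2ζω_n = 11, giving ζ = 11/(2√(8.9K_p)).
Setting ζ = 0.78: √(8.9K_p) = 11/(2·0.78) = 7.051, so K_p = 49.72/8.9 = 5.59.

K_p = 5.59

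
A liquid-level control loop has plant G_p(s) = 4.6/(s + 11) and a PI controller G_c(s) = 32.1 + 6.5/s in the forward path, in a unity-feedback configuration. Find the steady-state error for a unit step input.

0

The open loop G_c(s)G_p(s) has a pole at the origin (type 1), so the static position error constant is infinite and e_ss = 1/(1+∞) = 0.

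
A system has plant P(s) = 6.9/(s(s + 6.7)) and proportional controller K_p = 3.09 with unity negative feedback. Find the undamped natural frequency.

ω_n = 4.62 rad/s

1 + K_p·P(s) = 0 gives s² + 6.7s + 21.32 = 0.
So ω_n² = 21.32 ⇒ ω_n = 4.617 rad/s, and ζ = 6.7/(2ω_n) = 0.726.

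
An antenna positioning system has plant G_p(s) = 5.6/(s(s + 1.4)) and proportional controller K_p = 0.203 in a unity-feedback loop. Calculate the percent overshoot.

6.49%

From 1 + K_pG_p(s) = 0: s² + 1.4s + 1.137 = 0 ⇒ ω_n = 1.066, ζ = 0.6565.
%OS = 100·exp(−πζ/√(1−ζ²)) = 100·exp(−π·0.6565/√0.569) = 6.49%.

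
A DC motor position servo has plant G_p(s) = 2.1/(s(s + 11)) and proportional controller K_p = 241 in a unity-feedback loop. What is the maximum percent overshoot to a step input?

Closed-loop characteristic equation: s² + 11s + 506.1 = 0, so ω_n = 22.5 rad/s and ζ = 11/(2·22.5) = 0.2445.
%OS = 100·exp(−πζ/√(1−ζ²)) = 100·exp(−π·0.2445/√0.9402) = 45.3%.

45.3%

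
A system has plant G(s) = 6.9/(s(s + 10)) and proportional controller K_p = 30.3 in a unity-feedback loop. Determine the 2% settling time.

T_s ≈ 0.8 s

From 1 + K_pG(s) = 0: s² + 10s + 209.1 = 0 ⇒ ω_n = 14.46, ζ = 0.3458.
2% settling time T_s ≈ 4/(ζω_n) = 4/5 = 0.8 s.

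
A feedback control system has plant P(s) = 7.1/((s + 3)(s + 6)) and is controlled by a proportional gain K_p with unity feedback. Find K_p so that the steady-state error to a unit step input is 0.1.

K_p = 22.8

The loop is type 0, so e_ss(step) = 1/(1 + K_pos) with K_pos = K_p·P(0).
P(0) = 0.3944. Require 1/(1 + K_p·0.3944) = 0.1, so 1 + 0.3944·K_p = 10.
K_p = (10 − 1)/0.3944 = 22.8.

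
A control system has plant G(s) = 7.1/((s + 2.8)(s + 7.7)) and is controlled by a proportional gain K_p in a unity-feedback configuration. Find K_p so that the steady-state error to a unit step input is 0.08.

K_p = 34.9

The loop is type 0, so e_ss(step) = 1/(1 + K_pos) with K_pos = K_p·G(0).
G(0) = 0.3293. Require 1/(1 + K_p·0.3293) = 0.08, so 1 + 0.3293·K_p = 12.5.
K_p = (12.5 − 1)/0.3293 = 34.9.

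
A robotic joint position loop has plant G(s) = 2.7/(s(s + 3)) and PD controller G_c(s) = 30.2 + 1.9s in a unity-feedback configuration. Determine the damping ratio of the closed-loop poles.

ζ = 0.45

Forward path: (30.2 + 1.9s)·2.7/(s(s+3)). The closed-loop characteristic equation is s² + (3 + 2.7·1.9)s + 2.7·30.2 = 0.
That is s² + 8.13s + 81.54 = 0, so ω_n = 9.03 rad/s and ζ = 8.13/(2·9.03) = 0.4502.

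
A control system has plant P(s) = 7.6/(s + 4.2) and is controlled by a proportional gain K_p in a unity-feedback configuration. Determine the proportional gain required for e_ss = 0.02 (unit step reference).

K_p = 27.1

The loop is type 0, so e_ss(step) = 1/(1 + K_pos) with K_pos = K_p·P(0).
P(0) = 1.81. Require 1/(1 + K_p·1.81) = 0.02, so 1 + 1.81·K_p = 50.
K_p = (50 − 1)/1.81 = 27.1.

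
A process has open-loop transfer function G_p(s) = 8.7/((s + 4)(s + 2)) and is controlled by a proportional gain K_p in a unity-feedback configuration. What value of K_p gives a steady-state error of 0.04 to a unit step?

The loop is type 0, so e_ss(step) = 1/(1 + K_pos) with K_pos = K_p·G_p(0).
G_p(0) = 1.087. Require 1/(1 + K_p·1.087) = 0.04, so 1 + 1.087·K_p = 25.
K_p = (25 − 1)/1.087 = 22.1.

K_p = 22.1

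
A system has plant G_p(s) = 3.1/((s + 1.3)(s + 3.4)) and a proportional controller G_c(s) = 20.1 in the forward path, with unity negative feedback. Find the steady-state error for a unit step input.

The loop is type 0. Static position error constant K_pos = G_c(0)·G_p(0) = 20.1·0.7014 = 14.1.
Steady-state error to a unit step: e_ss = 1/(1+K_pos) = 1/15.1 = 0.0662.

0.0662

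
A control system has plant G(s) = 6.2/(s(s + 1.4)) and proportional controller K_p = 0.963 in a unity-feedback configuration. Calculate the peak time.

The closed-loop denominator s² + 1.4s + 5.971 gives ω_n = √5.971 = 2.443 and ζ = 1.4/(2ω_n) = 0.2865.
Damped frequency ω_d = ω_n√(1−ζ²) = 2.341 rad/s, so peak time T_p = π/ω_d = 1.34 s.

T_p = 1.34 s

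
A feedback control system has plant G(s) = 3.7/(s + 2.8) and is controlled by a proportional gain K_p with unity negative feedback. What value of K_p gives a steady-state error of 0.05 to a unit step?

For a type-0 loop with proportional control, e_ss = 1/(1 + K_p·G(0)).
G(0) = 1.321. Require 1/(1 + K_p·1.321) = 0.05, so 1 + 1.321·K_p = 20.
K_p = (20 − 1)/1.321 = 14.4.

K_p = 14.4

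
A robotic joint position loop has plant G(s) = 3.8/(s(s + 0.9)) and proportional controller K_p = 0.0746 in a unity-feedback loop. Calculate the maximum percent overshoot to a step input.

0.696%

Closed-loop characteristic equation: s² + 0.9s + 0.2835 = 0, so ω_n = 0.5324 rad/s and ζ = 0.9/(2·0.5324) = 0.8452.
%OS = 100·exp(−πζ/√(1−ζ²)) = 100·exp(−π·0.8452/√0.2857) = 0.696%.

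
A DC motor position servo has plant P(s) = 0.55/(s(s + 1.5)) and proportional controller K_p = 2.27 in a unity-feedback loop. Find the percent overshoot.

5.81%

Closed-loop characteristic equation: s² + 1.5s + 1.249 = 0, so ω_n = 1.117 rad/s and ζ = 1.5/(2·1.117) = 0.6712.
%OS = 100·exp(−πζ/√(1−ζ²)) = 100·exp(−π·0.6712/√0.5495) = 5.81%.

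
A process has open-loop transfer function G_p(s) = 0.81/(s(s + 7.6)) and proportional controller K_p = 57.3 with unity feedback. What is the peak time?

Closed-loop characteristic equation: s² + 7.6s + 46.41 = 0, so ω_n = 6.813 rad/s and ζ = 7.6/(2·6.813) = 0.5578.
Damped frequency ω_d = ω_n√(1−ζ²) = 5.654 rad/s, so peak time T_p = π/ω_d = 0.556 s.

T_p = 0.556 s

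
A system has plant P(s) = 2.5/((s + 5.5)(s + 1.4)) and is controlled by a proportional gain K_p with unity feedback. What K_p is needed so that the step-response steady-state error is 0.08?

The loop is type 0, so e_ss(step) = 1/(1 + K_pos) with K_pos = K_p·P(0).
P(0) = 0.3247. Require 1/(1 + K_p·0.3247) = 0.08, so 1 + 0.3247·K_p = 12.5.
K_p = (12.5 − 1)/0.3247 = 35.4.

K_p = 35.4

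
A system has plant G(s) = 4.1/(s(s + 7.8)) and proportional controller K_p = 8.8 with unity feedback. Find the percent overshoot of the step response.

6.84%

From 1 + K_pG(s) = 0: s² + 7.8s + 36.08 = 0 ⇒ ω_n = 6.007, ζ = 0.6493.
%OS = 100·exp(−πζ/√(1−ζ²)) = 100·exp(−π·0.6493/√0.5784) = 6.84%.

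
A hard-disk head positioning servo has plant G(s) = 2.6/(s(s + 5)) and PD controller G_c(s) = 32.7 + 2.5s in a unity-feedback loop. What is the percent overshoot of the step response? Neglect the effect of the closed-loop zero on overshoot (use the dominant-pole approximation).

Forward path: (32.7 + 2.5s)·2.6/(s(s+5)). The closed-loop characteristic equation is s² + (5 + 2.6·2.5)s + 2.6·32.7 = 0.
That is s² + 11.5s + 85.02 = 0, so ω_n = 9.221 rad/s and ζ = 11.5/(2·9.221) = 0.6236.
%OS = 100·exp(−πζ/√(1−ζ²)) = 8.16%.

8.16%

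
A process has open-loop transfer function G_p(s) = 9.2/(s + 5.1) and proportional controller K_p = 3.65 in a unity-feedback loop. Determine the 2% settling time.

Closed-loop transfer function: T(s) = K_p·G_p(s)/(1 + K_p·G_p(s)) = 33.58/(s + 5.1 + 33.58) = 33.58/(s + 38.68).
Time constant τ = 1/38.68 = 0.02585 s, so the 2% settling time is about 4τ = 0.103 s.

T_s ≈ 0.103 s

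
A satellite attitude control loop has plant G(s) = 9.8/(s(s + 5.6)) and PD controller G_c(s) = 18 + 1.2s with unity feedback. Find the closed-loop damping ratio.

Forward path: (18 + 1.2s)·9.8/(s(s+5.6)). The closed-loop characteristic equation is s² + (5.6 + 9.8·1.2)s + 9.8·18 = 0.
That is s² + 17.36s + 176.4 = 0, so ω_n = 13.28 rad/s and ζ = 17.36/(2·13.28) = 0.6535.

ζ = 0.654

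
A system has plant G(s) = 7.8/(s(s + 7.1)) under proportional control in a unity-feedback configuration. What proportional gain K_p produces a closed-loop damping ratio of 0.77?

Closed-loop characteristic equation: s² + 7.1s + K_p·7.8 = 0.
So ω_n = √(7.8K_p) and 2ζω_n = 7.1, giving ζ = 7.1/(2√(7.8K_p)).
Setting ζ = 0.77: √(7.8K_p) = 7.1/(2·0.77) = 4.61, so K_p = 21.26/7.8 = 2.73.

K_p = 2.73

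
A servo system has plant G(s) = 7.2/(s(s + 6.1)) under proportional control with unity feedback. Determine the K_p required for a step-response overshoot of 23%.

From %OS = 100·exp(−πζ/√(1−ζ²)) = 23%, ζ = −ln(0.23)/√(π²+ln²(0.23)) = 0.4237.
Characteristic equation s² + 6.1s + 7.2K_p = 0 gives ζ = 6.1/(2√(7.2K_p)).
Setting ζ = 0.4237: √(7.2K_p) = 6.1/(2·0.4237) = 7.198, so K_p = 51.81/7.2 = 7.2.

K_p = 7.2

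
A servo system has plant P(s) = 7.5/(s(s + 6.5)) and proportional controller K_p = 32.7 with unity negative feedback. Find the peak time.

From 1 + K_pP(s) = 0: s² + 6.5s + 245.3 = 0 ⇒ ω_n = 15.66, ζ = 0.2075.
Damped frequency ω_d = ω_n√(1−ζ²) = 15.32 rad/s, so peak time T_p = π/ω_d = 0.205 s.

T_p = 0.205 s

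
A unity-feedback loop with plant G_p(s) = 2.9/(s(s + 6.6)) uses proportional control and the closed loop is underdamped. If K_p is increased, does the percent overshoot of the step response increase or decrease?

ζ = 6.6/(2√(2.9K_p)) decreases as K_p grows; lower damping means more overshoot.

increase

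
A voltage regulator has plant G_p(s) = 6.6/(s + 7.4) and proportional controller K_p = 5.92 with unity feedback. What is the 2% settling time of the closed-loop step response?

T_s ≈ 0.0861 s

Closed-loop transfer function: T(s) = K_p·G_p(s)/(1 + K_p·G_p(s)) = 39.07/(s + 7.4 + 39.07) = 39.07/(s + 46.47).
Time constant τ = 1/46.47 = 0.02152 s, so the 2% settling time is about 4τ = 0.0861 s.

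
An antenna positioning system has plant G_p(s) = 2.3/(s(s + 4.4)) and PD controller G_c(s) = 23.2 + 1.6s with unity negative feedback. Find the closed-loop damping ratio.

Forward path: (23.2 + 1.6s)·2.3/(s(s+4.4)). The closed-loop characteristic equation is s² + (4.4 + 2.3·1.6)s + 2.3·23.2 = 0.
That is s² + 8.08s + 53.36 = 0, so ω_n = 7.305 rad/s and ζ = 8.08/(2·7.305) = 0.5531.

ζ = 0.553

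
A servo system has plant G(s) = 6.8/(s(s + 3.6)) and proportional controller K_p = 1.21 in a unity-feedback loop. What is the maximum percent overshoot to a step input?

From 1 + K_pG(s) = 0: s² + 3.6s + 8.228 = 0 ⇒ ω_n = 2.868, ζ = 0.6275.
%OS = 100·exp(−πζ/√(1−ζ²)) = 100·exp(−π·0.6275/√0.6062) = 7.95%.

7.95%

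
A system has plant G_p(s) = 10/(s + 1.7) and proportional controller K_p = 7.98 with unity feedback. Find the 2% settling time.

Closed-loop transfer function: T(s) = K_p·G_p(s)/(1 + K_p·G_p(s)) = 79.8/(s + 1.7 + 79.8) = 79.8/(s + 81.5).
Time constant τ = 1/81.5 = 0.01227 s, so the 2% settling time is about 4τ = 0.0491 s.

T_s ≈ 0.0491 s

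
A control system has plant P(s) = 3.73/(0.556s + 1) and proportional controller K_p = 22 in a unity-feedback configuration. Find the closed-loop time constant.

τ = 0.00669 s

Closed loop: T(s) = K_p·P/(1+K_p·P) = 82.06/(0.556s + 1 + 82.06), with pole at s = −(1 + 82.06)/0.556 = −149.4.
Closed-loop time constant τ = 1/149.4 = 0.00669 s.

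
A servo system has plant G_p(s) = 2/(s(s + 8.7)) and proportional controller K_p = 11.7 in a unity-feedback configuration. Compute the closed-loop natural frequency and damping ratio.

With unity feedback the closed-loop characteristic equation is s² + 8.7s + 11.7·2 = s² + 8.7s + 23.4 = 0.
Matching s² + 2ζω_n s + ω_n²: ω_n = √23.4 = 4.837 rad/s and 2ζω_n = 8.7, so ζ = 8.7/(2·4.837) = 0.899.

ω_n = 4.84 rad/s, ζ = 0.899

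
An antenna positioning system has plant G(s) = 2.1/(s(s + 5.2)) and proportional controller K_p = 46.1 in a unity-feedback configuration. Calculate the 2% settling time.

The closed-loop denominator s² + 5.2s + 96.81 gives ω_n = √96.81 = 9.839 and ζ = 5.2/(2ω_n) = 0.2642.
2% settling time T_s ≈ 4/(ζω_n) = 4/2.6 = 1.54 s.

T_s ≈ 1.54 s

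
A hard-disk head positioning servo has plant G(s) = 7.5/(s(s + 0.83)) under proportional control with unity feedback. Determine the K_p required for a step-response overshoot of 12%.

K_p = 0.0734

From %OS = 100·exp(−πζ/√(1−ζ²)) = 12%, ζ = −ln(0.12)/√(π²+ln²(0.12)) = 0.5594.
Characteristic equation s² + 0.83s + 7.5K_p = 0 gives ζ = 0.83/(2√(7.5K_p)).
Setting ζ = 0.5594: √(7.5K_p) = 0.83/(2·0.5594) = 0.7418, so K_p = 0.5503/7.5 = 0.0734.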